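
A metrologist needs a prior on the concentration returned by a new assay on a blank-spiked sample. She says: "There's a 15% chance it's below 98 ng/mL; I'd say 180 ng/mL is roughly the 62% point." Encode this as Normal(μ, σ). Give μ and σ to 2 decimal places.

μ = 161.33, σ = 61.11

For Normal(μ,σ), the p-quantile is μ + z_p·σ. Here z_{0.15} = -1.036, z_{0.62} = 0.3055.
So 98 = μ − 1.036σ and 180 = μ + 0.3055σ.
Subtracting: σ = (180 − 98)/(0.3055 − (-1.036)) = 61.11.
Then μ = 98 − (-1.036)·61.11 = 161.33.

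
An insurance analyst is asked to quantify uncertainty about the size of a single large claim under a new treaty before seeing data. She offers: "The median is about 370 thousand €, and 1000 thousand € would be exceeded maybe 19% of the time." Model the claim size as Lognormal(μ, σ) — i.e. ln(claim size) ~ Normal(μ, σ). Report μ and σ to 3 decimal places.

μ ≈ 5.914, σ ≈ 1.133

If T ~ Lognormal(μ,σ) then ln T ~ Normal(μ,σ), so the p-quantile of ln T is μ + z_p·σ.
ln(370) = 5.914 and ln(1000) = 6.908; z_{0.5} = 0, z_{0.81} = 0.8779.
σ = (6.908 − 5.914)/(0.8779 − (0)) = 1.133.
μ = 5.914 − (0)·1.133 = 5.914.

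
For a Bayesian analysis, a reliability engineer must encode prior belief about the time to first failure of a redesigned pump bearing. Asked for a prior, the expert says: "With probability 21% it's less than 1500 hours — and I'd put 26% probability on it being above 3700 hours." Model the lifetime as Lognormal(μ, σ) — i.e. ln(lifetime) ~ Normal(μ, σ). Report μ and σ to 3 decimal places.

μ ≈ 7.815, σ ≈ 0.623

If T ~ Lognormal(μ,σ) then ln T ~ Normal(μ,σ), so the p-quantile of ln T is μ + z_p·σ.
ln(1500) = 7.313 and ln(3700) = 8.216; z_{0.21} = -0.8064, z_{0.74} = 0.6433.
σ = (8.216 − 7.313)/(0.6433 − (-0.8064)) = 0.623.
μ = 7.313 − (-0.8064)·0.623 = 7.815.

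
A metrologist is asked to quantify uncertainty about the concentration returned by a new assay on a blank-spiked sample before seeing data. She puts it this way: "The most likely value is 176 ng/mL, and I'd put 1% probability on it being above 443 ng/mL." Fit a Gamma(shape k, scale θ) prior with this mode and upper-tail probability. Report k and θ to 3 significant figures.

Gamma(k,θ) with k>1 has mode (k−1)θ, so θ = 176/(k−1).
Need P(X < 443) = 0.99 with θ tied to k this way. Start at k = 2, θ = 176: P(X<443) ≈ 0.716.
Too low — raise k to concentrate. Iterating converges to k ≈ 6.5.
Then θ = 176/(6.5−1) ≈ 32.

k ≈ 6.5, θ ≈ 32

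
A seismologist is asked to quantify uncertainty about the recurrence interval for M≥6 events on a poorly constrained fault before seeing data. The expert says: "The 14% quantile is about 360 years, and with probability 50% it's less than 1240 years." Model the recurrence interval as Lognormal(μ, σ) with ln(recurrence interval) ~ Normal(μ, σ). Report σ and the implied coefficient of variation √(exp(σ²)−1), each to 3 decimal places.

σ ≈ 1.145, CV ≈ 1.646

If T ~ Lognormal(μ,σ) then ln T ~ Normal(μ,σ), so the p-quantile of ln T is μ + z_p·σ.
ln(360) = 5.886 and ln(1240) = 7.123; z_{0.14} = -1.08, z_{0.5} = 0.
σ = (7.123 − 5.886)/(0 − (-1.08)) = 1.145.
μ = 5.886 − (-1.08)·1.145 = 7.123.
CV = √(exp(σ²)−1) = √(exp(1.3106)−1) = 1.646.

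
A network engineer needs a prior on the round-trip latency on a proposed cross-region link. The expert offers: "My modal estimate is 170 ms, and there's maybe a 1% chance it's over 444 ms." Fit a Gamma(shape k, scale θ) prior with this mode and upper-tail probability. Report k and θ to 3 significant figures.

Gamma(k,θ) with k>1 has mode (k−1)θ, so θ = 170/(k−1).
Need P(X < 444) = 0.99 with θ tied to k this way. Start at k = 2, θ = 170: P(X<444) ≈ 0.735.
Too low — raise k to concentrate. Iterating converges to k ≈ 6.04.
Then θ = 170/(6.04−1) ≈ 33.7.

k ≈ 6.04, θ ≈ 33.7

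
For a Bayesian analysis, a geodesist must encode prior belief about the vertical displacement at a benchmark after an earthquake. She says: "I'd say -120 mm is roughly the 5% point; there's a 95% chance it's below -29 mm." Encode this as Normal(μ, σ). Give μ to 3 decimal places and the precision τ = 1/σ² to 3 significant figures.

For Normal(μ,σ), the p-quantile is μ + z_p·σ. Here z_{0.05} = -1.645, z_{0.95} = 1.645.
So -120 = μ − 1.645σ and -29 = μ + 1.645σ.
Subtracting: σ = (-29 − -120)/(1.645 − (-1.645)) = 27.662.
Then μ = -120 − (-1.645)·27.662 = -74.500.
Precision τ = 1/σ² = 1/27.66² = 0.00131.

μ = -74.500, τ = 0.00131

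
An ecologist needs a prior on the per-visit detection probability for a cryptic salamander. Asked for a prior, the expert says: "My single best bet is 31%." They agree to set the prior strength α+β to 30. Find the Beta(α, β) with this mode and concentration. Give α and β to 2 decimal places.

α = 9.68, β = 20.32

For α,β > 1 the Beta mode is (α−1)/(α+β−2). With α+β = 30, the mode is (α−1)/28.
Set (α−1)/28 = 0.31 → α = 1 + 0.31·28 = 9.68.
β = 30 − α = 20.32.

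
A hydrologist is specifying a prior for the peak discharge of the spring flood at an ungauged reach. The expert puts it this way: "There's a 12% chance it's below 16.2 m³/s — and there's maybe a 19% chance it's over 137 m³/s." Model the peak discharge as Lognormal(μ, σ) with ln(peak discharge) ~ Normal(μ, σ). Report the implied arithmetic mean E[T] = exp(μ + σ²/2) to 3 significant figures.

If T ~ Lognormal(μ,σ) then ln T ~ Normal(μ,σ), so the p-quantile of ln T is μ + z_p·σ.
ln(16.2) = 2.785 and ln(137) = 4.92; z_{0.12} = -1.175, z_{0.81} = 0.8779.
σ = (4.92 − 2.785)/(0.8779 − (-1.175)) = 1.040.
μ = 2.785 − (-1.175)·1.040 = 4.007.
E[T] = exp(μ + σ²/2) = exp(4.007 + 0.5408) = 94.4 m³/s.

E[T] ≈ 94.4 m³/s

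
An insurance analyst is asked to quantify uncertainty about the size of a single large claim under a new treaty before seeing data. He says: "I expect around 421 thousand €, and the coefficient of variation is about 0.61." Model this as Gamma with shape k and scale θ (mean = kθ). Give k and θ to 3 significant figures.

For Gamma(k, scale θ): mean = kθ, variance = kθ², so CV = 1/√k.
CV = 0.61, hence k = 1/CV² = 2.69.
Then θ = mean/k = 421/2.69 = 157.

k ≈ 2.69, θ ≈ 157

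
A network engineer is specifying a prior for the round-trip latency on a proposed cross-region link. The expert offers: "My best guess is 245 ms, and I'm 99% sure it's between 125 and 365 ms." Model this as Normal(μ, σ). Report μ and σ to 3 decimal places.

A symmetric 99% interval runs μ ± z·σ with z = 2.576.
Half-width = 120, so σ = 120/2.576 = 46.587.
μ is the stated best guess, 245.000.

μ = 245.000, σ = 46.587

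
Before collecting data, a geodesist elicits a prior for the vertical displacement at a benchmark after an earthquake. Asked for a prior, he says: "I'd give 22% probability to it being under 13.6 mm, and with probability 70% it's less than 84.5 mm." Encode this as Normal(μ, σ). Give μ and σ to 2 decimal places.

μ = 55.82, σ = 54.68

For Normal(μ,σ), the p-quantile is μ + z_p·σ. Here z_{0.22} = -0.7722, z_{0.7} = 0.5244.
So 13.6 = μ − 0.7722σ and 84.5 = μ + 0.5244σ.
Subtracting: σ = (84.5 − 13.6)/(0.5244 − (-0.7722)) = 54.68.
Then μ = 13.6 − (-0.7722)·54.68 = 55.82.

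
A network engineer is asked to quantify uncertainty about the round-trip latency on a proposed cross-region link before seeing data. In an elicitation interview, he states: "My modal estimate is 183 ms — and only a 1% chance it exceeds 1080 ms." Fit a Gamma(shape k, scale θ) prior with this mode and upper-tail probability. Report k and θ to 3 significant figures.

k ≈ 2.18, θ ≈ 155

Gamma(k,θ) with k>1 has mode (k−1)θ, so θ = 183/(k−1).
Need P(X < 1080) = 0.99 with θ tied to k this way. Start at k = 2, θ = 183: P(X<1080) ≈ 0.981.
Too low — raise k to concentrate. Iterating converges to k ≈ 2.18.
Then θ = 183/(2.18−1) ≈ 155.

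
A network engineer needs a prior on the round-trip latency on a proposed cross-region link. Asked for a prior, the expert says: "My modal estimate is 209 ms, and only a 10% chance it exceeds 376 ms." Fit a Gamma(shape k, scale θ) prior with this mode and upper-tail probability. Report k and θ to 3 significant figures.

k ≈ 6.52, θ ≈ 37.9

Gamma(k,θ) with k>1 has mode (k−1)θ, so θ = 209/(k−1).
Need P(X < 376) = 0.9 with θ tied to k this way. Start at k = 2, θ = 209: P(X<376) ≈ 0.537.
Too low — raise k to concentrate. Iterating converges to k ≈ 6.52.
Then θ = 209/(6.52−1) ≈ 37.9.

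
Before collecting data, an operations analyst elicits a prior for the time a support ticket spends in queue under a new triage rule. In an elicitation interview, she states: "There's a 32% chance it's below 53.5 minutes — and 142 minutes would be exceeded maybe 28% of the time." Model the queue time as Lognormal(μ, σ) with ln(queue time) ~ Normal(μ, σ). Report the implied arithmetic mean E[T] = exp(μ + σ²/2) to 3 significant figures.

If T ~ Lognormal(μ,σ) then ln T ~ Normal(μ,σ), so the p-quantile of ln T is μ + z_p·σ.
ln(53.5) = 3.98 and ln(142) = 4.956; z_{0.32} = -0.4677, z_{0.72} = 0.5828.
σ = (4.956 − 3.98)/(0.5828 − (-0.4677)) = 0.929.
μ = 3.98 − (-0.4677)·0.929 = 4.414.
E[T] = exp(μ + σ²/2) = exp(4.414 + 0.4317) = 127 minutes.

E[T] ≈ 127 minutes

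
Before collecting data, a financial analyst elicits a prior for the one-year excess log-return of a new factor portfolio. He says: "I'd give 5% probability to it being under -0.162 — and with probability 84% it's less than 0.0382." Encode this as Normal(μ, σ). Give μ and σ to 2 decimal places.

μ = -0.04, σ = 0.08

The p-quantile of Normal(μ,σ) is μ + z_p·σ, with z_{0.05} = -1.645 and z_{0.84} = 0.9945.
Eliminate σ: μ = (z₂·x₁ − z₁·x₂)/(z₂ − z₁) = (0.9945·-0.162 − (-1.645)·0.0382)/2.639 = -0.04.
Then σ = (x₂ − x₁)/(z₂ − z₁) = (0.0382 − -0.162)/2.639 = 0.08.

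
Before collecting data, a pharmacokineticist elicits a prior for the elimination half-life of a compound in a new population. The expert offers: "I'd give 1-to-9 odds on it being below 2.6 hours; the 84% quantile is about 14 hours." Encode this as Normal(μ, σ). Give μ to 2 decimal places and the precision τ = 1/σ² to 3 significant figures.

The p-quantile of Normal(μ,σ) is μ + z_p·σ, with z_{0.1} = -1.282 and z_{0.84} = 0.9945.
Eliminate σ: μ = (z₂·x₁ − z₁·x₂)/(z₂ − z₁) = (0.9945·2.6 − (-1.282)·14)/2.276 = 9.02.
Then σ = (x₂ − x₁)/(z₂ − z₁) = (14 − 2.6)/2.276 = 5.01.
Precision τ = 1/σ² = 1/5.009² = 0.0399.

μ = 9.02, τ = 0.0399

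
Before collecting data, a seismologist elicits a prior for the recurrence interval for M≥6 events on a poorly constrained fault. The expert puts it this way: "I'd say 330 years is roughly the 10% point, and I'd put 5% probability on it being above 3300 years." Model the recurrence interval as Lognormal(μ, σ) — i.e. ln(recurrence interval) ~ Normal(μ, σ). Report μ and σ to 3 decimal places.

μ ≈ 6.807, σ ≈ 0.787

If T ~ Lognormal(μ,σ) then ln T ~ Normal(μ,σ), so the p-quantile of ln T is μ + z_p·σ.
ln(330) = 5.799 and ln(3300) = 8.102; z_{0.1} = -1.282, z_{0.95} = 1.645.
σ = (8.102 − 5.799)/(1.645 − (-1.282)) = 0.787.
μ = 5.799 − (-1.282)·0.787 = 6.807.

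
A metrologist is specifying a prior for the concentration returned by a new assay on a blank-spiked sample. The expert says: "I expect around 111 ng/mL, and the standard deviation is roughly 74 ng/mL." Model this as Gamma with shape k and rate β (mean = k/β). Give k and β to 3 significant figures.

k ≈ 2.25, β ≈ 0.0203

For Gamma(k, rate β): mean = k/β, variance = k/β², so CV = 1/√k.
CV = SD/mean = 74/111 = 0.6667, hence k = 1/CV² = 2.25.
Then β = k/mean = 2.25/111 = 0.0203.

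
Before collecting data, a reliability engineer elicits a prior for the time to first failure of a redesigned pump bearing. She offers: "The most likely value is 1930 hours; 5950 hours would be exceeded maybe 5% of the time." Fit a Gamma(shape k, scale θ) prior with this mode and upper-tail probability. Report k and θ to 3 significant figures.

k ≈ 3.08, θ ≈ 927

Gamma(k,θ) with k>1 has mode (k−1)θ, so θ = 1930/(k−1).
Need P(X < 5950) = 0.95 with θ tied to k this way. Start at k = 2, θ = 1930: P(X<5950) ≈ 0.813.
Too low — raise k to concentrate. Iterating converges to k ≈ 3.08.
Then θ = 1930/(3.08−1) ≈ 927.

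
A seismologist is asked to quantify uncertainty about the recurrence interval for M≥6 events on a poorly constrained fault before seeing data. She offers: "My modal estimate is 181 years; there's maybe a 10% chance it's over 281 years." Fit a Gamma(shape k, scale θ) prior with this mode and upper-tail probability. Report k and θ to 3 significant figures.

Gamma(k,θ) with k>1 has mode (k−1)θ, so θ = 181/(k−1).
Need P(X < 281) = 0.9 with θ tied to k this way. Start at k = 2, θ = 181: P(X<281) ≈ 0.460.
Too low — raise k to concentrate. Iterating converges to k ≈ 10.7.
Then θ = 181/(10.7−1) ≈ 18.7.

k ≈ 10.7, θ ≈ 18.7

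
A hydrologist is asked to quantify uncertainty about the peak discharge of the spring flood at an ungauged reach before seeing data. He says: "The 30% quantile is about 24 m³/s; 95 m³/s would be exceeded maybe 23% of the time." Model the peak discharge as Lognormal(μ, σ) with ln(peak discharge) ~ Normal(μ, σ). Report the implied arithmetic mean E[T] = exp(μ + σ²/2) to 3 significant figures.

E[T] ≈ 76.9 m³/s

If T ~ Lognormal(μ,σ) then ln T ~ Normal(μ,σ), so the p-quantile of ln T is μ + z_p·σ.
ln(24) = 3.178 and ln(95) = 4.554; z_{0.3} = -0.5244, z_{0.77} = 0.7388.
σ = (4.554 − 3.178)/(0.7388 − (-0.5244)) = 1.089.
μ = 3.178 − (-0.5244)·1.089 = 3.749.
E[T] = exp(μ + σ²/2) = exp(3.749 + 0.5931) = 76.9 m³/s.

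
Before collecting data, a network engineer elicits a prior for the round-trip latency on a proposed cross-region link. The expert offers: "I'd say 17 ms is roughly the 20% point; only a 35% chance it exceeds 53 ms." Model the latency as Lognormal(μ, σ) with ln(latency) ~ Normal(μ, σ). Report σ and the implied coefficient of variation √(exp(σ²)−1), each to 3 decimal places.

σ ≈ 0.927, CV ≈ 1.166

If T ~ Lognormal(μ,σ) then ln T ~ Normal(μ,σ), so the p-quantile of ln T is μ + z_p·σ.
ln(17) = 2.833 and ln(53) = 3.97; z_{0.2} = -0.8416, z_{0.65} = 0.3853.
σ = (3.97 − 2.833)/(0.3853 − (-0.8416)) = 0.927.
μ = 2.833 − (-0.8416)·0.927 = 3.613.
CV = √(exp(σ²)−1) = √(exp(0.8589)−1) = 1.166.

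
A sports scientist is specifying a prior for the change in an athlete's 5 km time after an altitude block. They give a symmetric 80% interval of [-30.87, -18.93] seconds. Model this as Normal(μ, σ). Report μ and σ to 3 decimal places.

A symmetric 80% interval runs μ ± z·σ with z = 1.282.
Half-width = 5.97, so σ = 5.97/1.282 = 4.658.
μ is the interval midpoint, -24.900.

μ = -24.900, σ = 4.658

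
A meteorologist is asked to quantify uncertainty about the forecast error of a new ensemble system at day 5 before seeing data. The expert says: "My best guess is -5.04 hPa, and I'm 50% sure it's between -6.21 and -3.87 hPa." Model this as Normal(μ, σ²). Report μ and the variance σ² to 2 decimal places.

μ = -5.04, σ² = 3.01

A symmetric 50% interval runs μ ± z·σ with z = 0.6745.
Half-width = 1.17, so σ = 1.17/0.6745 = 1.735 and σ² = 3.01.
μ is the stated best guess, -5.04.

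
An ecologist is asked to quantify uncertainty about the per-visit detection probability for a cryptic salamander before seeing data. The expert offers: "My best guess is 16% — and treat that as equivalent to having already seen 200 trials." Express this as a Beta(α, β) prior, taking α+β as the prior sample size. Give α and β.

Under the effective-sample-size interpretation, Beta(α, β) has prior mean α/(α+β) and prior sample size α+β.
So α+β = 200 and α/(α+β) = 0.16, giving α = 0.16·200 = 32 and β = 200 − 32 = 168.

α = 32, β = 168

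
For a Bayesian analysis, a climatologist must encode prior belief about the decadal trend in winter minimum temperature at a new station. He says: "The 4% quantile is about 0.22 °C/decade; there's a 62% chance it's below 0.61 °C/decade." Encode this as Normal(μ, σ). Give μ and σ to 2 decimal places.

The p-quantile of Normal(μ,σ) is μ + z_p·σ, with z_{0.04} = -1.751 and z_{0.62} = 0.3055.
Eliminate σ: μ = (z₂·x₁ − z₁·x₂)/(z₂ − z₁) = (0.3055·0.22 − (-1.751)·0.61)/2.056 = 0.55.
Then σ = (x₂ − x₁)/(z₂ − z₁) = (0.61 − 0.22)/2.056 = 0.19.

μ = 0.55, σ = 0.19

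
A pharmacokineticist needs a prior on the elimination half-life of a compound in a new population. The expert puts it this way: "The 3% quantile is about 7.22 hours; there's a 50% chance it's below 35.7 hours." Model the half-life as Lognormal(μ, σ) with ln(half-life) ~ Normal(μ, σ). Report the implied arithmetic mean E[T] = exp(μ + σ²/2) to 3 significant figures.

E[T] ≈ 51.2 hours

If T ~ Lognormal(μ,σ) then ln T ~ Normal(μ,σ), so the p-quantile of ln T is μ + z_p·σ.
ln(7.22) = 1.977 and ln(35.7) = 3.575; z_{0.03} = -1.881, z_{0.5} = 0.
σ = (3.575 − 1.977)/(0 − (-1.881)) = 0.850.
μ = 1.977 − (-1.881)·0.850 = 3.575.
E[T] = exp(μ + σ²/2) = exp(3.575 + 0.3611) = 51.2 hours.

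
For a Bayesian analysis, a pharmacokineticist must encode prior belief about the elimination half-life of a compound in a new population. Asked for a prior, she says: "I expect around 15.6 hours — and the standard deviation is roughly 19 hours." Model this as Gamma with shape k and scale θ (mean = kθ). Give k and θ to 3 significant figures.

k ≈ 0.674, θ ≈ 23.1

For Gamma(k, scale θ): mean = kθ, variance = kθ², so CV = 1/√k.
CV = SD/mean = 19/15.6 = 1.218, hence k = 1/CV² = 0.674.
Then θ = mean/k = 15.6/0.674 = 23.1.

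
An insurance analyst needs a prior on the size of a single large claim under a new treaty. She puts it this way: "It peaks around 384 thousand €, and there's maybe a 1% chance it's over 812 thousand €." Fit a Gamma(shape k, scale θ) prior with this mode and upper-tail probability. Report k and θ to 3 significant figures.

Gamma(k,θ) with k>1 has mode (k−1)θ, so θ = 384/(k−1).
Need P(X < 812) = 0.99 with θ tied to k this way. Start at k = 2, θ = 384: P(X<812) ≈ 0.624.
Too low — raise k to concentrate. Iterating converges to k ≈ 9.67.
Then θ = 384/(9.67−1) ≈ 44.3.

k ≈ 9.67, θ ≈ 44.3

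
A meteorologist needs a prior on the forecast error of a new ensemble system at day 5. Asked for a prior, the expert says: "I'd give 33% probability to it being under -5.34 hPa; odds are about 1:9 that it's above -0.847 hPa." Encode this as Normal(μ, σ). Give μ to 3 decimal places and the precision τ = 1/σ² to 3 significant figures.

μ = -4.192, τ = 0.147

For Normal(μ,σ), the p-quantile is μ + z_p·σ. Here z_{0.33} = -0.4399, z_{0.9} = 1.282.
So -5.34 = μ − 0.4399σ and -0.847 = μ + 1.282σ.
Subtracting: σ = (-0.847 − -5.34)/(1.282 − (-0.4399)) = 2.610.
Then μ = -5.34 − (-0.4399)·2.610 = -4.192.
Precision τ = 1/σ² = 1/2.61² = 0.147.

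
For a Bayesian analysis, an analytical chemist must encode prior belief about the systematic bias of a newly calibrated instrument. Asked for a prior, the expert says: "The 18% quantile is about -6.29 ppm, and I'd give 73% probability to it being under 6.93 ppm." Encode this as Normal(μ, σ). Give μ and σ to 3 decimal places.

For Normal(μ,σ), the p-quantile is μ + z_p·σ. Here z_{0.18} = -0.9154, z_{0.73} = 0.6128.
So -6.29 = μ − 0.9154σ and 6.93 = μ + 0.6128σ.
Subtracting: σ = (6.93 − -6.29)/(0.6128 − (-0.9154)) = 8.651.
Then μ = -6.29 − (-0.9154)·8.651 = 1.629.

μ = 1.629, σ = 8.651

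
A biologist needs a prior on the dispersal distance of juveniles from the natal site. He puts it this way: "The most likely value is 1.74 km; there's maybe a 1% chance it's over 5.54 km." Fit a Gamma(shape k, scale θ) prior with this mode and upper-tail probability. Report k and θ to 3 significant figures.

Gamma(k,θ) with k>1 has mode (k−1)θ, so θ = 1.74/(k−1).
Need P(X < 5.54) = 0.99 with θ tied to k this way. Start at k = 2, θ = 1.74: P(X<5.54) ≈ 0.827.
Too low — raise k to concentrate. Iterating converges to k ≈ 4.31.
Then θ = 1.74/(4.31−1) ≈ 0.526.

k ≈ 4.31, θ ≈ 0.526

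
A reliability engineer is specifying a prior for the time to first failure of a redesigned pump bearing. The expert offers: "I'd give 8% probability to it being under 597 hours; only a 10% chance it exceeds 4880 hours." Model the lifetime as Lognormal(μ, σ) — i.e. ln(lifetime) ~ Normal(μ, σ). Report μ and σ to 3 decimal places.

If T ~ Lognormal(μ,σ) then ln T ~ Normal(μ,σ), so the p-quantile of ln T is μ + z_p·σ.
ln(597) = 6.392 and ln(4880) = 8.493; z_{0.08} = -1.405, z_{0.9} = 1.282.
σ = (8.493 − 6.392)/(1.282 − (-1.405)) = 0.782.
μ = 6.392 − (-1.405)·0.782 = 7.491.

μ ≈ 7.491, σ ≈ 0.782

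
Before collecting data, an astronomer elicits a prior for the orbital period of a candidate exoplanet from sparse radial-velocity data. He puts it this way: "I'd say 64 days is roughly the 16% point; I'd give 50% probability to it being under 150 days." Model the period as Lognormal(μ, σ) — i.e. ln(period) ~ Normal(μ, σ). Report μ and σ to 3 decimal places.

If T ~ Lognormal(μ,σ) then ln T ~ Normal(μ,σ), so the p-quantile of ln T is μ + z_p·σ.
ln(64) = 4.159 and ln(150) = 5.011; z_{0.16} = -0.9945, z_{0.5} = 0.
σ = (5.011 − 4.159)/(0 − (-0.9945)) = 0.856.
μ = 4.159 − (-0.9945)·0.856 = 5.011.

μ ≈ 5.011, σ ≈ 0.856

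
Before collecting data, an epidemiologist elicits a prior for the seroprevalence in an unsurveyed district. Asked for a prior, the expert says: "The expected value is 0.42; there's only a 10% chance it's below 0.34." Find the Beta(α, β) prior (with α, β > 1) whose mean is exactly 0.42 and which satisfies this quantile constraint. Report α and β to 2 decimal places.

With mean 0.42 fixed, write α = 0.42s, β = 0.58s where s = α+β.
Need P(θ < 0.34) = 0.1 under Beta(0.42s, 0.58s). Normal approximation: (q−m)/√(m(1−m)/s) ≈ z_{0.1} = -1.28, so s ≈ 0.42·0.58·(-1.28)²/(0.34−0.42)² = 62.5.
At s = 62.5: P(θ<0.34) ≈ 0.098. Adjusting to match 0.1 gives s ≈ 61.27.
So α = 0.42·61.27 ≈ 25.73, β = 0.58·61.27 ≈ 35.54.

α ≈ 25.73, β ≈ 35.54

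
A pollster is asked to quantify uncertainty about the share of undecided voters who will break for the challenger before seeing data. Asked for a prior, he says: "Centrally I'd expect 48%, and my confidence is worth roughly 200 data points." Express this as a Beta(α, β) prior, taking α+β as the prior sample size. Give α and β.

α = 96, β = 104

Under the effective-sample-size interpretation, Beta(α, β) has prior mean α/(α+β) and prior sample size α+β.
So α+β = 200 and α/(α+β) = 0.48, giving α = 0.48·200 = 96 and β = 200 − 96 = 104.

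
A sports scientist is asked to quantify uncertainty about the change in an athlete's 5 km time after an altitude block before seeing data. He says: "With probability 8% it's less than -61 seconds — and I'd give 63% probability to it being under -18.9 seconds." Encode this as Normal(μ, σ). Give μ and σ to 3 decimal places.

μ = -26.944, σ = 24.238

The p-quantile of Normal(μ,σ) is μ + z_p·σ, with z_{0.08} = -1.405 and z_{0.63} = 0.3319.
Eliminate σ: μ = (z₂·x₁ − z₁·x₂)/(z₂ − z₁) = (0.3319·-61 − (-1.405)·-18.9)/1.737 = -26.944.
Then σ = (x₂ − x₁)/(z₂ − z₁) = (-18.9 − -61)/1.737 = 24.238.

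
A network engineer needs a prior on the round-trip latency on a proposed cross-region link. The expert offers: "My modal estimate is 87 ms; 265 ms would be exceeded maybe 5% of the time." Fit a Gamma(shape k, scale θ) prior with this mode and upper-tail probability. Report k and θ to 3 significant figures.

k ≈ 3.13, θ ≈ 40.8

Gamma(k,θ) with k>1 has mode (k−1)θ, so θ = 87/(k−1).
Need P(X < 265) = 0.95 with θ tied to k this way. Start at k = 2, θ = 87: P(X<265) ≈ 0.808.
Too low — raise k to concentrate. Iterating converges to k ≈ 3.13.
Then θ = 87/(3.13−1) ≈ 40.8.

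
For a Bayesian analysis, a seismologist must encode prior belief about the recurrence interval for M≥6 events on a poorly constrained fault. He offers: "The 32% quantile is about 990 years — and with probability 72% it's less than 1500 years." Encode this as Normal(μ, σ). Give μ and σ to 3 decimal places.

The p-quantile of Normal(μ,σ) is μ + z_p·σ, with z_{0.32} = -0.4677 and z_{0.72} = 0.5828.
Eliminate σ: μ = (z₂·x₁ − z₁·x₂)/(z₂ − z₁) = (0.5828·990 − (-0.4677)·1500)/1.051 = 1217.051.
Then σ = (x₂ − x₁)/(z₂ − z₁) = (1500 − 990)/1.051 = 485.464.

μ = 1217.051, σ = 485.464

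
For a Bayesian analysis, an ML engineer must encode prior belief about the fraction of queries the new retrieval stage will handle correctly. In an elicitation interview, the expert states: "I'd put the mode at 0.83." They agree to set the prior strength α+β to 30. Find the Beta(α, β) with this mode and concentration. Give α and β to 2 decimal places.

For α,β > 1 the Beta mode is (α−1)/(α+β−2). With α+β = 30, the mode is (α−1)/28.
Set (α−1)/28 = 0.83 → α = 1 + 0.83·28 = 24.24.
β = 30 − α = 5.76.

α = 24.24, β = 5.76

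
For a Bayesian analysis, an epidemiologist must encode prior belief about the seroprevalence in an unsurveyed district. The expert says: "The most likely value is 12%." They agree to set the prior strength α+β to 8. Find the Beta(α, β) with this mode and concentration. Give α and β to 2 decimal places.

α = 1.72, β = 6.28

For α,β > 1 the Beta mode is (α−1)/(α+β−2). With α+β = 8, the mode is (α−1)/6.
Set (α−1)/6 = 0.12 → α = 1 + 0.12·6 = 1.72.
β = 8 − α = 6.28.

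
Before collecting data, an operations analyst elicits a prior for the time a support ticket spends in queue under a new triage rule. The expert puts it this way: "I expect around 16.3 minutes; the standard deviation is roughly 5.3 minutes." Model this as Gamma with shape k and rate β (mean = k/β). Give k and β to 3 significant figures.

k ≈ 9.46, β ≈ 0.58

For Gamma(k, rate β): mean = k/β, variance = k/β², so CV = 1/√k.
CV = SD/mean = 5.3/16.3 = 0.3252, hence k = 1/CV² = 9.46.
Then β = k/mean = 9.46/16.3 = 0.58.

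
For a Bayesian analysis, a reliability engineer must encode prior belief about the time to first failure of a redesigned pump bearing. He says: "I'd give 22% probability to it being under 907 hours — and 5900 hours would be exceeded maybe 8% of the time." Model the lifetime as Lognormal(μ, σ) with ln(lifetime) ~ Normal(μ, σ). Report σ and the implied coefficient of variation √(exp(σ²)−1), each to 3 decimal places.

If T ~ Lognormal(μ,σ) then ln T ~ Normal(μ,σ), so the p-quantile of ln T is μ + z_p·σ.
ln(907) = 6.81 and ln(5900) = 8.683; z_{0.22} = -0.7722, z_{0.92} = 1.405.
σ = (8.683 − 6.81)/(1.405 − (-0.7722)) = 0.860.
μ = 6.81 − (-0.7722)·0.860 = 7.474.
CV = √(exp(σ²)−1) = √(exp(0.7397)−1) = 1.047.

σ ≈ 0.860, CV ≈ 1.047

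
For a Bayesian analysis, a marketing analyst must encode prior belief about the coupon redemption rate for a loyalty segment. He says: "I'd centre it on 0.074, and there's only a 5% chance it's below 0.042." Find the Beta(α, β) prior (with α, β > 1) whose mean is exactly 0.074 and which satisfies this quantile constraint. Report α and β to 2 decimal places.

With mean 0.074 fixed, write α = 0.074s, β = 0.926s where s = α+β.
Need P(θ < 0.042) = 0.05 under Beta(0.074s, 0.926s). Normal approximation: (q−m)/√(m(1−m)/s) ≈ z_{0.05} = -1.64, so s ≈ 0.074·0.926·(-1.64)²/(0.042−0.074)² = 181.0.
At s = 181.0: P(θ<0.042) ≈ 0.032. Adjusting to match 0.05 gives s ≈ 145.05.
So α = 0.074·145.05 ≈ 10.73, β = 0.926·145.05 ≈ 134.32.

α ≈ 10.73, β ≈ 134.32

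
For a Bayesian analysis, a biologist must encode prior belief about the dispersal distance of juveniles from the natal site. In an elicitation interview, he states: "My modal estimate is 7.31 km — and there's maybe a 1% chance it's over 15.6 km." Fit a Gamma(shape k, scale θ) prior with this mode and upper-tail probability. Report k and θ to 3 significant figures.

k ≈ 9.44, θ ≈ 0.866

Gamma(k,θ) with k>1 has mode (k−1)θ, so θ = 7.31/(k−1).
Need P(X < 15.6) = 0.99 with θ tied to k this way. Start at k = 2, θ = 7.31: P(X<15.6) ≈ 0.629.
Too low — raise k to concentrate. Iterating converges to k ≈ 9.44.
Then θ = 7.31/(9.44−1) ≈ 0.866.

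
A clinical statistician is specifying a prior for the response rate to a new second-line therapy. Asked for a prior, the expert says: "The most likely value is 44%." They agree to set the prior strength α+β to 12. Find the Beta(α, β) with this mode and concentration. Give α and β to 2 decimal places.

α = 5.40, β = 6.60

For α,β > 1 the Beta mode is (α−1)/(α+β−2). With α+β = 12, the mode is (α−1)/10.
Set (α−1)/10 = 0.44 → α = 1 + 0.44·10 = 5.40.
β = 12 − α = 6.60.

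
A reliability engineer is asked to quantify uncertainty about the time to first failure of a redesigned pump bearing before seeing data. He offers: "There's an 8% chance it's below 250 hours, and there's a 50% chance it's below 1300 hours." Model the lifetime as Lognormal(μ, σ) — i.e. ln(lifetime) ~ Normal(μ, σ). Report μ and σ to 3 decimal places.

μ ≈ 7.170, σ ≈ 1.173

If T ~ Lognormal(μ,σ) then ln T ~ Normal(μ,σ), so the p-quantile of ln T is μ + z_p·σ.
ln(250) = 5.521 and ln(1300) = 7.17; z_{0.08} = -1.405, z_{0.5} = 0.
σ = (7.17 − 5.521)/(0 − (-1.405)) = 1.173.
μ = 5.521 − (-1.405)·1.173 = 7.170.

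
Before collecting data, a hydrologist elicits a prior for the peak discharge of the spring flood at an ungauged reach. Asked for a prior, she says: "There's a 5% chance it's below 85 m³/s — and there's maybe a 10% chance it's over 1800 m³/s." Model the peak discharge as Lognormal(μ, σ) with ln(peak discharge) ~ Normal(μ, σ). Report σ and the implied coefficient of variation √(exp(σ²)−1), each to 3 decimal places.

If T ~ Lognormal(μ,σ) then ln T ~ Normal(μ,σ), so the p-quantile of ln T is μ + z_p·σ.
ln(85) = 4.443 and ln(1800) = 7.496; z_{0.05} = -1.645, z_{0.9} = 1.282.
σ = (7.496 − 4.443)/(1.282 − (-1.645)) = 1.043.
μ = 4.443 − (-1.645)·1.043 = 6.159.
CV = √(exp(σ²)−1) = √(exp(1.0883)−1) = 1.403.

σ ≈ 1.043, CV ≈ 1.403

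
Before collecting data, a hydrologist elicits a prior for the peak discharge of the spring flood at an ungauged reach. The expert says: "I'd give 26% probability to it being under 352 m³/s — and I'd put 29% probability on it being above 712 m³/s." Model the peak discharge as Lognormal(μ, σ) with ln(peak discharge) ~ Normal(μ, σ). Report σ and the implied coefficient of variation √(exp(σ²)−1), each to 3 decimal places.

If T ~ Lognormal(μ,σ) then ln T ~ Normal(μ,σ), so the p-quantile of ln T is μ + z_p·σ.
ln(352) = 5.864 and ln(712) = 6.568; z_{0.26} = -0.6433, z_{0.71} = 0.5534.
σ = (6.568 − 5.864)/(0.5534 − (-0.6433)) = 0.589.
μ = 5.864 − (-0.6433)·0.589 = 6.242.
CV = √(exp(σ²)−1) = √(exp(0.3465)−1) = 0.644.

σ ≈ 0.589, CV ≈ 0.644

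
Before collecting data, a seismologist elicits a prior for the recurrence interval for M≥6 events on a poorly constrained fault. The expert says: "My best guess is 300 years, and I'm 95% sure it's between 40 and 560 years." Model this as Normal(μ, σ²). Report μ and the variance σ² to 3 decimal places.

A symmetric 95% interval runs μ ± z·σ with z = 1.96.
Half-width = 260, so σ = 260/1.96 = 132.6555 and σ² = 17597.481.
μ is the stated best guess, 300.000.

μ = 300.000, σ² = 17597.481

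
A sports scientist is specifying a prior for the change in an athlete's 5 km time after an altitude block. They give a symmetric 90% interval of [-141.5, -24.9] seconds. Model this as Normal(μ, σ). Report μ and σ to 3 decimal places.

A symmetric 90% interval runs μ ± z·σ with z = 1.645.
Half-width = 58.3, so σ = 58.3/1.645 = 35.444.
μ is the interval midpoint, -83.200.

μ = -83.200, σ = 35.444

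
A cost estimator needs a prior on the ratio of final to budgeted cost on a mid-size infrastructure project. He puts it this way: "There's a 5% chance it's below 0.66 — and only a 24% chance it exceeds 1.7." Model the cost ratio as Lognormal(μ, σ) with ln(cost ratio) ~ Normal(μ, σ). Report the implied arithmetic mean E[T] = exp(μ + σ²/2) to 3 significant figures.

E[T] ≈ 1.39

If T ~ Lognormal(μ,σ) then ln T ~ Normal(μ,σ), so the p-quantile of ln T is μ + z_p·σ.
ln(0.66) = -0.4155 and ln(1.7) = 0.5306; z_{0.05} = -1.645, z_{0.76} = 0.7063.
σ = (0.5306 − -0.4155)/(0.7063 − (-1.645)) = 0.402.
μ = -0.4155 − (-1.645)·0.402 = 0.246.
E[T] = exp(μ + σ²/2) = exp(0.246 + 0.0810) = 1.39.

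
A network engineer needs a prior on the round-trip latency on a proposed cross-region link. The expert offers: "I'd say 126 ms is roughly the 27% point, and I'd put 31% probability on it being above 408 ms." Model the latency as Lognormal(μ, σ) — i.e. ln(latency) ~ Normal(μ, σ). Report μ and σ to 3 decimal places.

μ ≈ 5.486, σ ≈ 1.060

If T ~ Lognormal(μ,σ) then ln T ~ Normal(μ,σ), so the p-quantile of ln T is μ + z_p·σ.
ln(126) = 4.836 and ln(408) = 6.011; z_{0.27} = -0.6128, z_{0.69} = 0.4959.
σ = (6.011 − 4.836)/(0.4959 − (-0.6128)) = 1.060.
μ = 4.836 − (-0.6128)·1.060 = 5.486.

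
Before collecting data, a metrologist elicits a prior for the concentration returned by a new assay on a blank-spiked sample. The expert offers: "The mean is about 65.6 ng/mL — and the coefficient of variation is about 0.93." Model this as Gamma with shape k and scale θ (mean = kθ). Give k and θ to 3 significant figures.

k ≈ 1.16, θ ≈ 56.7

For Gamma(k, scale θ): mean = kθ, variance = kθ², so CV = 1/√k.
CV = 0.93, hence k = 1/CV² = 1.16.
Then θ = mean/k = 65.6/1.16 = 56.7.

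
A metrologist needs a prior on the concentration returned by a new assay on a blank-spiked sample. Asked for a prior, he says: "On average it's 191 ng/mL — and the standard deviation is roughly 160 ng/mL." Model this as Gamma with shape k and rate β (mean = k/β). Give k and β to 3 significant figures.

For Gamma(k, rate β): mean = k/β, variance = k/β², so CV = 1/√k.
CV = SD/mean = 160/191 = 0.8377, hence k = 1/CV² = 1.43.
Then β = k/mean = 1.43/191 = 0.00746.

k ≈ 1.43, β ≈ 0.00746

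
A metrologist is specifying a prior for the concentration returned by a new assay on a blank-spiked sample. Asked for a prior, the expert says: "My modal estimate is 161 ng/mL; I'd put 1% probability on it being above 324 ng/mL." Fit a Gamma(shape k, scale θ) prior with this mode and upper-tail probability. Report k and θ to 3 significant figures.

Gamma(k,θ) with k>1 has mode (k−1)θ, so θ = 161/(k−1).
Need P(X < 324) = 0.99 with θ tied to k this way. Start at k = 2, θ = 161: P(X<324) ≈ 0.597.
Too low — raise k to concentrate. Iterating converges to k ≈ 11.
Then θ = 161/(11−1) ≈ 16.1.

k ≈ 11, θ ≈ 16.1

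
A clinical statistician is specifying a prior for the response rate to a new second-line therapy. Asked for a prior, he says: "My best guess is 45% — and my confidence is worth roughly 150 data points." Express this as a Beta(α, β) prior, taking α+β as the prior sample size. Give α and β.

α = 67.5, β = 82.5

Under the effective-sample-size interpretation, Beta(α, β) has prior mean α/(α+β) and prior sample size α+β.
So α+β = 150 and α/(α+β) = 0.45, giving α = 0.45·150 = 67.5 and β = 150 − 67.5 = 82.5.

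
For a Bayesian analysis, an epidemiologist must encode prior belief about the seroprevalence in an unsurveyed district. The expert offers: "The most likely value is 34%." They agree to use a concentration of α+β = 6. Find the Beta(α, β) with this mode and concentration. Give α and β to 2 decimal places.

For α,β > 1 the Beta mode is (α−1)/(α+β−2). With α+β = 6, the mode is (α−1)/4.
Set (α−1)/4 = 0.34 → α = 1 + 0.34·4 = 2.36.
β = 6 − α = 3.64.

α = 2.36, β = 3.64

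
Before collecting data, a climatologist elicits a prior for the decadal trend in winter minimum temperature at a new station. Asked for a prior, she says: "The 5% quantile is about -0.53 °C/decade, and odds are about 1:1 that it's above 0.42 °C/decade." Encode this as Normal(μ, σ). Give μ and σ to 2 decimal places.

For Normal(μ,σ), the p-quantile is μ + z_p·σ. Here z_{0.05} = -1.645, z_{0.5} = 0.
So -0.53 = μ − 1.645σ and 0.42 = μ + 0σ.
Subtracting: σ = (0.42 − -0.53)/(0 − (-1.645)) = 0.58.
Then μ = -0.53 − (-1.645)·0.58 = 0.42.

μ = 0.42, σ = 0.58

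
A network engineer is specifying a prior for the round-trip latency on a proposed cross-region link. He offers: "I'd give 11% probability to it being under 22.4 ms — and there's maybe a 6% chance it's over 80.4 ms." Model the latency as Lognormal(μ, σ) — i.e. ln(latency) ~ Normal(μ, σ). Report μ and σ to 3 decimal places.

μ ≈ 3.673, σ ≈ 0.459

If T ~ Lognormal(μ,σ) then ln T ~ Normal(μ,σ), so the p-quantile of ln T is μ + z_p·σ.
ln(22.4) = 3.109 and ln(80.4) = 4.387; z_{0.11} = -1.227, z_{0.94} = 1.555.
σ = (4.387 − 3.109)/(1.555 − (-1.227)) = 0.459.
μ = 3.109 − (-1.227)·0.459 = 3.673.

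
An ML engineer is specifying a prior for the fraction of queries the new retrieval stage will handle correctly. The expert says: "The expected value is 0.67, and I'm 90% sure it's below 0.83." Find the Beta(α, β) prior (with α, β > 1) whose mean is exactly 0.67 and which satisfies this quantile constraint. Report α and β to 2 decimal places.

α ≈ 8.43, β ≈ 4.15

With mean 0.67 fixed, write α = 0.67s, β = 0.33s where s = α+β.
Need P(θ < 0.83) = 0.9 under Beta(0.67s, 0.33s). Normal approximation: (q−m)/√(m(1−m)/s) ≈ z_{0.9} = 1.28, so s ≈ 0.67·0.33·(1.28)²/(0.83−0.67)² = 14.2.
At s = 14.2: P(θ<0.83) ≈ 0.915. Adjusting to match 0.9 gives s ≈ 12.59.
So α = 0.67·12.59 ≈ 8.43, β = 0.33·12.59 ≈ 4.15.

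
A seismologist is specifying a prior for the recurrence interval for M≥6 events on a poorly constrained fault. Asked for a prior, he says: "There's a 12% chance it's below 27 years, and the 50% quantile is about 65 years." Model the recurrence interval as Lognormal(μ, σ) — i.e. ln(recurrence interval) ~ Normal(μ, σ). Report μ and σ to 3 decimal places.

If T ~ Lognormal(μ,σ) then ln T ~ Normal(μ,σ), so the p-quantile of ln T is μ + z_p·σ.
ln(27) = 3.296 and ln(65) = 4.174; z_{0.12} = -1.175, z_{0.5} = 0.
σ = (4.174 − 3.296)/(0 − (-1.175)) = 0.748.
μ = 3.296 − (-1.175)·0.748 = 4.174.

μ ≈ 4.174, σ ≈ 0.748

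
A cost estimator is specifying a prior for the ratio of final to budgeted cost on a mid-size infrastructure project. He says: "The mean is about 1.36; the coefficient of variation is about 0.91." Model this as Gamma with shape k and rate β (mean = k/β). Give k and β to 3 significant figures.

For Gamma(k, rate β): mean = k/β, variance = k/β², so CV = 1/√k.
CV = 0.91, hence k = 1/CV² = 1.21.
Then β = k/mean = 1.21/1.36 = 0.888.

k ≈ 1.21, β ≈ 0.888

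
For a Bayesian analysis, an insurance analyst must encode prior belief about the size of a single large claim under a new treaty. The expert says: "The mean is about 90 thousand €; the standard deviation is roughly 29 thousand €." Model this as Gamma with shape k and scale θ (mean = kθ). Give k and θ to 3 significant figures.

k ≈ 9.63, θ ≈ 9.34

For Gamma(k, scale θ): mean = kθ, variance = kθ², so CV = 1/√k.
CV = SD/mean = 29/90 = 0.3222, hence k = 1/CV² = 9.63.
Then θ = mean/k = 90/9.63 = 9.34.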